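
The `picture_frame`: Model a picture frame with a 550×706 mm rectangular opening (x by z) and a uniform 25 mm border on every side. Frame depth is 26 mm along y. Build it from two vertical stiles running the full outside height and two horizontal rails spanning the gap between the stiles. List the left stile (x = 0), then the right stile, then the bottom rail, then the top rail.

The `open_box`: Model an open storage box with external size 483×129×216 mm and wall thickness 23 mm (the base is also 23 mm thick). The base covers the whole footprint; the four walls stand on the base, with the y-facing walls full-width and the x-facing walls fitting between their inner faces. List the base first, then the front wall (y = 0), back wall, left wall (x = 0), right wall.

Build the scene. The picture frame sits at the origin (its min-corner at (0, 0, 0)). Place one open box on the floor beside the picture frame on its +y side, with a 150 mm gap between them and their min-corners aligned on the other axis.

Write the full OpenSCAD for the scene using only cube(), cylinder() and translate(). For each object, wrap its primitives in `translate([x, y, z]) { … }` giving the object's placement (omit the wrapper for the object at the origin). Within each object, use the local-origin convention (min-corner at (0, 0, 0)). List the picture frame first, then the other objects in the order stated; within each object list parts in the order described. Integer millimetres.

cube([25, 26, 756]);
translate([575, 0, 0]) cube([25, 26, 756]);
translate([25, 0, 0]) cube([550, 26, 25]);
translate([25, 0, 731]) cube([550, 26, 25]);
translate([0, 176, 0]) {
  cube([483, 129, 23]);
  translate([0, 0, 23]) cube([483, 23, 193]);
  translate([0, 106, 23]) cube([483, 23, 193]);
  translate([0, 23, 23]) cube([23, 83, 193]);
  translate([460, 23, 23]) cube([23, 83, 193]);
}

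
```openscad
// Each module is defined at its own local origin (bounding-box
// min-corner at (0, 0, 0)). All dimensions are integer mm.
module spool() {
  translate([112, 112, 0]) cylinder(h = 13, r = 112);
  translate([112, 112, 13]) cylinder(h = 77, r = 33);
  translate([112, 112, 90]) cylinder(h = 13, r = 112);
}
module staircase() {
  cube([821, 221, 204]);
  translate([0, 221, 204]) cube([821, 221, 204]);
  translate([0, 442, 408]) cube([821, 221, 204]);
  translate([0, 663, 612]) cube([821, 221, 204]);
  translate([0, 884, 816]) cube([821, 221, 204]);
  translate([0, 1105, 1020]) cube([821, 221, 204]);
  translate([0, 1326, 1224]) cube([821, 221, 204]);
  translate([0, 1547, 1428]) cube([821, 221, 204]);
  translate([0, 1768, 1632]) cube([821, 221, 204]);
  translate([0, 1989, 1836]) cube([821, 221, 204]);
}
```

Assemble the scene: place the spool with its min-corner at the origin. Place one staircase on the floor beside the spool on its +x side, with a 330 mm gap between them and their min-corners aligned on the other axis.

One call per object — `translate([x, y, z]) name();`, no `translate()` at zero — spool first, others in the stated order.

spool();
translate([554, 0, 0]) staircase();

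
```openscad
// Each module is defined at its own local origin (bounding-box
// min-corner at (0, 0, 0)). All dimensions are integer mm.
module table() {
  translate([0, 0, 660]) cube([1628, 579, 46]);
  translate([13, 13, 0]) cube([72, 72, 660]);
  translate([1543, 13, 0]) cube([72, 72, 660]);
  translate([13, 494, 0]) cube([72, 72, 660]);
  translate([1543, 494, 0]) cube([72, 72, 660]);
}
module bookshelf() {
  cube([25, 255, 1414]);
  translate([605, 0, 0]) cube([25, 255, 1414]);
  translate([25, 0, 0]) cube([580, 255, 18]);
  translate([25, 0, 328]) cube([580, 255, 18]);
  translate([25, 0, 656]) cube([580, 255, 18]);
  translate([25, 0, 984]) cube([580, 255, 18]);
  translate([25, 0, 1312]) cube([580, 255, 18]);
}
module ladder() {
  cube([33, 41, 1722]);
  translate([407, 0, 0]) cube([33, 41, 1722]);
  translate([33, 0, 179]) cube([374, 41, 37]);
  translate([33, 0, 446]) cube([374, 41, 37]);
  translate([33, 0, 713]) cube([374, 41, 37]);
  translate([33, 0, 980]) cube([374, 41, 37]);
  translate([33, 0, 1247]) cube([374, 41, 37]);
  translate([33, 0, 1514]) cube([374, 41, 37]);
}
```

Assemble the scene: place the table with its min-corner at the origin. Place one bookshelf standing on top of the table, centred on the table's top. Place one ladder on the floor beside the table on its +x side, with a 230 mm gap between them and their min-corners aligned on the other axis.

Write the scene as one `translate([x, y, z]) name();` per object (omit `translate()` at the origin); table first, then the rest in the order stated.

table();
translate([499, 162, 706]) bookshelf();
translate([1858, 0, 0]) ladder();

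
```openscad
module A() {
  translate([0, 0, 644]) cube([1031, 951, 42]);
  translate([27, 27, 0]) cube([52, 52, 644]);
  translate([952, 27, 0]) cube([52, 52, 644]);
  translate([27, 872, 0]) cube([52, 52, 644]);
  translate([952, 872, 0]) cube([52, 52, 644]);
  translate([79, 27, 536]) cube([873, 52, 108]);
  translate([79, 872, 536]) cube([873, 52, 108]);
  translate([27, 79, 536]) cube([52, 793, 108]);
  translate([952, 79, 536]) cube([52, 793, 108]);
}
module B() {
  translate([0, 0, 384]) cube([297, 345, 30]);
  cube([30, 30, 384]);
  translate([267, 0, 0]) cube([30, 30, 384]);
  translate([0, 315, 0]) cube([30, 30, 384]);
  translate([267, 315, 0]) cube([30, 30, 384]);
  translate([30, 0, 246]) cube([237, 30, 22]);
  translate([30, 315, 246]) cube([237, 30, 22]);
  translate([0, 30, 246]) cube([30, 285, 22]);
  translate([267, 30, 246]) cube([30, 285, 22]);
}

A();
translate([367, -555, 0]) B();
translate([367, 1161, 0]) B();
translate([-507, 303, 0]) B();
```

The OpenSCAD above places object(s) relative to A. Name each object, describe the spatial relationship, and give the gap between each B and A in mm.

Each stool's nearest face is 210 mm from the table's bounding box.

A is a table. B is a stool. Three stools sit around the table at the −y, +y, −x sides. The gap between each stool and the table is 210 mm.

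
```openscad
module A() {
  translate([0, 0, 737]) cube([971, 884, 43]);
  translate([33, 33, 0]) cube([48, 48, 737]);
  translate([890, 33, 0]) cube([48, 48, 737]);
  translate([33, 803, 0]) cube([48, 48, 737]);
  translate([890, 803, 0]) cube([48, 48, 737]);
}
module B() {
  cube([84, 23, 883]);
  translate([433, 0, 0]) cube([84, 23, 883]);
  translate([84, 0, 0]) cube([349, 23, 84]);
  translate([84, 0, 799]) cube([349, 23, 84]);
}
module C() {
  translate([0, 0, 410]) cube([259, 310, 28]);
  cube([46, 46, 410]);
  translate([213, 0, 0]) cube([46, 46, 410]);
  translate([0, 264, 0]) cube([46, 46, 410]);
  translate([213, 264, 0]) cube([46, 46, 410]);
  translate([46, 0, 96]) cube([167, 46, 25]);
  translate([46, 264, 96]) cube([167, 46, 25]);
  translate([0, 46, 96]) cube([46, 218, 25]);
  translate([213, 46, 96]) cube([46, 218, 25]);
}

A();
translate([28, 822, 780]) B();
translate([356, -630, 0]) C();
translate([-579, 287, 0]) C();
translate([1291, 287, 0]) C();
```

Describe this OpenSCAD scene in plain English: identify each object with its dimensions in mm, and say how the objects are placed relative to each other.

A is a table with a 971×884 mm rectangular top, 43 mm thick, top surface at z = 780 mm, supported by four 48×48 mm square legs, each inset 33 mm from the nearest pair of top edges, running from the floor.

B is a picture frame with a 349×715 mm rectangular opening (x by z) and a uniform 84 mm border on every side. Frame depth is 23 mm along y. It is built from two vertical stiles running the full outside height and two horizontal rails spanning the gap between the stiles.

C is a four-legged stool. The seat is 259×310 mm, 28 mm thick, top at z = 438 mm. It stands on four square legs, each 46×46 mm in cross-section, from z = 0 to the seat underside, each flush with a corner of the seat. Four stretchers, 46 mm wide and 25 mm tall, connect adjacent legs with their undersides at z = 96 mm, each running between the inner faces of the legs it joins and aligned with the legs' outer faces on the other axis.

The picture frame is on top of the table. Three stools sit around the table at the −y, −x, +x sides.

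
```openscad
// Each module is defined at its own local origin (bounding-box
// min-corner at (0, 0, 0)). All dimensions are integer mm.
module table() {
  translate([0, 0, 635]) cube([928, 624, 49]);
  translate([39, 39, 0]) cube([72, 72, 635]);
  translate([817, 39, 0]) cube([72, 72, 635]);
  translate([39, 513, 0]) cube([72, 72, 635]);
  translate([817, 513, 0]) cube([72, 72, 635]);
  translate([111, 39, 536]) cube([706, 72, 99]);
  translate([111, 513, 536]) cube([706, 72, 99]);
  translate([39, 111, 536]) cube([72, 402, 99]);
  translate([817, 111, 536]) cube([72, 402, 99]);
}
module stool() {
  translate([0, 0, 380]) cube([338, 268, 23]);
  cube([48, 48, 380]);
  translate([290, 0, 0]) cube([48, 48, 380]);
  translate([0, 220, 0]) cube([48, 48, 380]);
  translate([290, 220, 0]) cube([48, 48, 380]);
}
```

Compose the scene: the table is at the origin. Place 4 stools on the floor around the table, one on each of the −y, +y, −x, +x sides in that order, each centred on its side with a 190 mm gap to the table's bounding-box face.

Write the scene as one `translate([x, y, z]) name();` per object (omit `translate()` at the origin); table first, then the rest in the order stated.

table();
translate([295, -458, 0]) stool();
translate([295, 814, 0]) stool();
translate([-528, 178, 0]) stool();
translate([1118, 178, 0]) stool();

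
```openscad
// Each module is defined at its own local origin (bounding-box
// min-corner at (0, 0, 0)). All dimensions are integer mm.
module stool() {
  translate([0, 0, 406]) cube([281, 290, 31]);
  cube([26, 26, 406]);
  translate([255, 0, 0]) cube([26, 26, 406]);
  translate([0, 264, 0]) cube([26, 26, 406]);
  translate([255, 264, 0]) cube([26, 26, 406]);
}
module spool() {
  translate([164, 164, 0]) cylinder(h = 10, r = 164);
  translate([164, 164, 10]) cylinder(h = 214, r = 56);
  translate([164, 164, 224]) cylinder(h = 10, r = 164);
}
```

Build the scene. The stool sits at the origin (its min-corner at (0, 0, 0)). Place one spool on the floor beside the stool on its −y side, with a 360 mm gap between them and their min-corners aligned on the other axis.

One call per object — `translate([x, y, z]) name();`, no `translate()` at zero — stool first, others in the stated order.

stool();
translate([0, -688, 0]) spool();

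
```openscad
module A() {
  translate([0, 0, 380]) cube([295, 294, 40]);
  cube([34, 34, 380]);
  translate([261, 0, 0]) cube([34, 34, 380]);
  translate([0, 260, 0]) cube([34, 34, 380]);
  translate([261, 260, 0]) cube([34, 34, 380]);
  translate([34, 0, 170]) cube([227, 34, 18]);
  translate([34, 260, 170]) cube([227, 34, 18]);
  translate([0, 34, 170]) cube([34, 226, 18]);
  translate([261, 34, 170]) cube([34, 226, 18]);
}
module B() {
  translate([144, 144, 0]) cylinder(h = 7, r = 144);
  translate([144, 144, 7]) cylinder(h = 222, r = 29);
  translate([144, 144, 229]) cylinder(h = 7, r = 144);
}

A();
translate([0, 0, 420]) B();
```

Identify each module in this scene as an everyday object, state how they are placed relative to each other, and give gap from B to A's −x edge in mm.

A is a stool. B is a spool. The spool is on top of the stool. The gap from the spool to the stool's −x edge is 0 mm.

The spool's min-x is at 0; the stool's min-x is 0; gap = 0 mm.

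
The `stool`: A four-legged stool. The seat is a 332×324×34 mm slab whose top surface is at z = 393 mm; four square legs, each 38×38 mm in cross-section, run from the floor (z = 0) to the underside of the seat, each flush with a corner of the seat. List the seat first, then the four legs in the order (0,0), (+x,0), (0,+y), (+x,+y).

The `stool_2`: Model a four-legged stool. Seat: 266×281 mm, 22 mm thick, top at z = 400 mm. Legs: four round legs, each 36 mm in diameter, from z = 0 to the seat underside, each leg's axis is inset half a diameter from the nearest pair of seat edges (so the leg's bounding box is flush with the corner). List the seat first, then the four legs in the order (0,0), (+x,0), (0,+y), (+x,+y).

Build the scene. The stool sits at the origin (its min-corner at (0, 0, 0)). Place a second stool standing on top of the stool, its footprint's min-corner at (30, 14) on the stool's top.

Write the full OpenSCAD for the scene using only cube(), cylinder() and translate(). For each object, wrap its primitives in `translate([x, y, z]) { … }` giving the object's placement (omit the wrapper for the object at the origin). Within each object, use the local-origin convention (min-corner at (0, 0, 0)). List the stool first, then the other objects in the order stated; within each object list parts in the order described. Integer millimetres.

translate([0, 0, 359]) cube([332, 324, 34]);
cube([38, 38, 359]);
translate([294, 0, 0]) cube([38, 38, 359]);
translate([0, 286, 0]) cube([38, 38, 359]);
translate([294, 286, 0]) cube([38, 38, 359]);
translate([30, 14, 393]) {
  translate([0, 0, 378]) cube([266, 281, 22]);
  translate([18, 18, 0]) cylinder(h = 378, r = 18);
  translate([248, 18, 0]) cylinder(h = 378, r = 18);
  translate([18, 263, 0]) cylinder(h = 378, r = 18);
  translate([248, 263, 0]) cylinder(h = 378, r = 18);
}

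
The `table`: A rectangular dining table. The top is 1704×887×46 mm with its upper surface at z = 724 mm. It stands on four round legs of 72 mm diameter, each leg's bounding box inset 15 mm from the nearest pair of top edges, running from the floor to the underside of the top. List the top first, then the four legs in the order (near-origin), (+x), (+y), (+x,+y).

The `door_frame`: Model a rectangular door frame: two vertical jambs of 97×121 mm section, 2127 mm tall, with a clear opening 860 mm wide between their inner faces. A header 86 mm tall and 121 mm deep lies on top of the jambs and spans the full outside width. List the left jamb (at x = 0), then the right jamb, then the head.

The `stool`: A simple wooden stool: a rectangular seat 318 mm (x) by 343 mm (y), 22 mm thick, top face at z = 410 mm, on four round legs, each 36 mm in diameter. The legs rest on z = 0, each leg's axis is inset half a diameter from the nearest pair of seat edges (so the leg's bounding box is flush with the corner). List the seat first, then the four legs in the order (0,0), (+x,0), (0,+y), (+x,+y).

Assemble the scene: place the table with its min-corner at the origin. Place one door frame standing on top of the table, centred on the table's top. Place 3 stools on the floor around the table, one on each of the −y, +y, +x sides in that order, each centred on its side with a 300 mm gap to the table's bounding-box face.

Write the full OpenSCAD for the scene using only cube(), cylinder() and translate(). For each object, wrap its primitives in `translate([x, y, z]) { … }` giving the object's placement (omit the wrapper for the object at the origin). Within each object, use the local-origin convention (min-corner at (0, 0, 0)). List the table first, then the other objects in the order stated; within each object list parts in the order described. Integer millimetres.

translate([0, 0, 678]) cube([1704, 887, 46]);
translate([51, 51, 0]) cylinder(h = 678, r = 36);
translate([1653, 51, 0]) cylinder(h = 678, r = 36);
translate([51, 836, 0]) cylinder(h = 678, r = 36);
translate([1653, 836, 0]) cylinder(h = 678, r = 36);
translate([325, 383, 724]) {
  cube([97, 121, 2127]);
  translate([957, 0, 0]) cube([97, 121, 2127]);
  translate([0, 0, 2127]) cube([1054, 121, 86]);
}
translate([693, -643, 0]) {
  translate([0, 0, 388]) cube([318, 343, 22]);
  translate([18, 18, 0]) cylinder(h = 388, r = 18);
  translate([300, 18, 0]) cylinder(h = 388, r = 18);
  translate([18, 325, 0]) cylinder(h = 388, r = 18);
  translate([300, 325, 0]) cylinder(h = 388, r = 18);
}
translate([693, 1187, 0]) {
  translate([0, 0, 388]) cube([318, 343, 22]);
  translate([18, 18, 0]) cylinder(h = 388, r = 18);
  translate([300, 18, 0]) cylinder(h = 388, r = 18);
  translate([18, 325, 0]) cylinder(h = 388, r = 18);
  translate([300, 325, 0]) cylinder(h = 388, r = 18);
}
translate([2004, 272, 0]) {
  translate([0, 0, 388]) cube([318, 343, 22]);
  translate([18, 18, 0]) cylinder(h = 388, r = 18);
  translate([300, 18, 0]) cylinder(h = 388, r = 18);
  translate([18, 325, 0]) cylinder(h = 388, r = 18);
  translate([300, 325, 0]) cylinder(h = 388, r = 18);
}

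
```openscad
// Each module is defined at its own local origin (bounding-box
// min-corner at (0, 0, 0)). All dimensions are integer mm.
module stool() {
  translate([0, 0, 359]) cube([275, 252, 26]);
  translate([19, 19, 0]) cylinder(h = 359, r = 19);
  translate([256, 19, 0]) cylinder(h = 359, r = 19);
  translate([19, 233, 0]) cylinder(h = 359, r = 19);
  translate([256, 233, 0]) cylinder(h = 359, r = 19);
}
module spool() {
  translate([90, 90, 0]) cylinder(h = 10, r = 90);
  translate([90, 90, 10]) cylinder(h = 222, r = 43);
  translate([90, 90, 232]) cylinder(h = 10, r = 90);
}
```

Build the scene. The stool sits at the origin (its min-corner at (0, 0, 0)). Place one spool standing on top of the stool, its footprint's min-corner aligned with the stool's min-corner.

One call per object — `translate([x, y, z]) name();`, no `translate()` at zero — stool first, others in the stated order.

stool();
translate([0, 0, 385]) spool();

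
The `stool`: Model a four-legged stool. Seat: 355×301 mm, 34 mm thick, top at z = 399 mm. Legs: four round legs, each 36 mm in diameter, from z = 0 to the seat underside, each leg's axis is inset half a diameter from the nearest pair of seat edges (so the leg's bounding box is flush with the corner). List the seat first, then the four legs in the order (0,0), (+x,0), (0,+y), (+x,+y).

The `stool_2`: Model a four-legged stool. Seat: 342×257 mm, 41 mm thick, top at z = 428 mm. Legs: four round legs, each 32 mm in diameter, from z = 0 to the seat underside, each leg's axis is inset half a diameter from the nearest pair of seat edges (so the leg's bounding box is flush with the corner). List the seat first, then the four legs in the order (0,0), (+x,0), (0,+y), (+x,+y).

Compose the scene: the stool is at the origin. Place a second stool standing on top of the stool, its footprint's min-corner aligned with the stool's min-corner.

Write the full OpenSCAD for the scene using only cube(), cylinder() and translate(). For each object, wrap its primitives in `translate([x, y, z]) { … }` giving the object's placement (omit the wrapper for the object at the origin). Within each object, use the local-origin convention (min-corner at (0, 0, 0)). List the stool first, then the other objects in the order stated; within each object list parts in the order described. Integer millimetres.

translate([0, 0, 365]) cube([355, 301, 34]);
translate([18, 18, 0]) cylinder(h = 365, r = 18);
translate([337, 18, 0]) cylinder(h = 365, r = 18);
translate([18, 283, 0]) cylinder(h = 365, r = 18);
translate([337, 283, 0]) cylinder(h = 365, r = 18);
translate([0, 0, 399]) {
  translate([0, 0, 387]) cube([342, 257, 41]);
  translate([16, 16, 0]) cylinder(h = 387, r = 16);
  translate([326, 16, 0]) cylinder(h = 387, r = 16);
  translate([16, 241, 0]) cylinder(h = 387, r = 16);
  translate([326, 241, 0]) cylinder(h = 387, r = 16);
}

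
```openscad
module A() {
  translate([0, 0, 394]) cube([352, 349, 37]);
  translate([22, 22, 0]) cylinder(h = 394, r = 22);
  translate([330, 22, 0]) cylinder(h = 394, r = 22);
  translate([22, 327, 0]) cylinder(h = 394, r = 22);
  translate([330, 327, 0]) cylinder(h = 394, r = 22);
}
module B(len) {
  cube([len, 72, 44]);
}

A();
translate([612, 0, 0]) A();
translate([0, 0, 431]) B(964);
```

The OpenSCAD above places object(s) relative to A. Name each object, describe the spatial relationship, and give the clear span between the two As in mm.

Second stool starts at x = 612; first ends at x = 352; clear span = 612 − 352 = 260 mm.

A is a stool. B is a beam. A beam spans the tops of two stools. The clear span between the two stools is 260 mm.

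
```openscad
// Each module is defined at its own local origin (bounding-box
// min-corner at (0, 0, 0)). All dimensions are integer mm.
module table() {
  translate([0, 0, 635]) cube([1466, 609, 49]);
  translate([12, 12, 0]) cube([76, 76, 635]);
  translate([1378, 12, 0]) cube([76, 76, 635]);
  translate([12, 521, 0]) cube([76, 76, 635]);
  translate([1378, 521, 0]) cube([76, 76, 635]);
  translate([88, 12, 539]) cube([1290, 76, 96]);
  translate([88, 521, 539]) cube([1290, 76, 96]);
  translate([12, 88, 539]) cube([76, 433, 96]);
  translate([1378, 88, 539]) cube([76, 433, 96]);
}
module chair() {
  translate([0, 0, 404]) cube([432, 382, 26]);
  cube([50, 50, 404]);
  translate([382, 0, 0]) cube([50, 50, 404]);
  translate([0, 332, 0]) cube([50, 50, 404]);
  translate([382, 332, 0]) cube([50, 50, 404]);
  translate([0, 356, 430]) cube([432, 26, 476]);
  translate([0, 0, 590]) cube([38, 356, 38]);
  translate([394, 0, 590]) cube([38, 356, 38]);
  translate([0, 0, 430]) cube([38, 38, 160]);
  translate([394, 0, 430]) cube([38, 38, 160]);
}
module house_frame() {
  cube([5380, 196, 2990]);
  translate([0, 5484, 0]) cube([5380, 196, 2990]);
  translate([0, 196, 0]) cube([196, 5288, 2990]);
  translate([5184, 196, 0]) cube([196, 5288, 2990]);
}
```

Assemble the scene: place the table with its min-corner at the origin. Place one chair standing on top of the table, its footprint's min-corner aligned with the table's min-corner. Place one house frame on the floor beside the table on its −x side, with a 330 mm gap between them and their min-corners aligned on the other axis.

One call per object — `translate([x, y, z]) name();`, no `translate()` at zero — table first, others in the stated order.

table();
translate([0, 0, 684]) chair();
translate([-5710, 0, 0]) house_frame();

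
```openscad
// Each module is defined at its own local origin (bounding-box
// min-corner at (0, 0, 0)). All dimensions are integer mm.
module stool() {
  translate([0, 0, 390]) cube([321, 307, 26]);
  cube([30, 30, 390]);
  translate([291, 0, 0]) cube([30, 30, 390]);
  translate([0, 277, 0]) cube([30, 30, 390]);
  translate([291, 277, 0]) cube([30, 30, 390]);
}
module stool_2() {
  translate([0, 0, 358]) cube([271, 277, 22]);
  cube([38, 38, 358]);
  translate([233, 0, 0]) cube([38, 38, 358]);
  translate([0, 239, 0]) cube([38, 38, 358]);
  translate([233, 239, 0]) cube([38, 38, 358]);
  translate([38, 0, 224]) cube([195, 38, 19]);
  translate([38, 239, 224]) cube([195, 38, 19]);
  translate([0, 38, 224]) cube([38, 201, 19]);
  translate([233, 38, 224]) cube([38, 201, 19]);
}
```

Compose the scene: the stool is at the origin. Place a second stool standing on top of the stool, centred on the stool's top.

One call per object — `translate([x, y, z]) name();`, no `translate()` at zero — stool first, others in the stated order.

stool();
translate([25, 15, 416]) stool_2();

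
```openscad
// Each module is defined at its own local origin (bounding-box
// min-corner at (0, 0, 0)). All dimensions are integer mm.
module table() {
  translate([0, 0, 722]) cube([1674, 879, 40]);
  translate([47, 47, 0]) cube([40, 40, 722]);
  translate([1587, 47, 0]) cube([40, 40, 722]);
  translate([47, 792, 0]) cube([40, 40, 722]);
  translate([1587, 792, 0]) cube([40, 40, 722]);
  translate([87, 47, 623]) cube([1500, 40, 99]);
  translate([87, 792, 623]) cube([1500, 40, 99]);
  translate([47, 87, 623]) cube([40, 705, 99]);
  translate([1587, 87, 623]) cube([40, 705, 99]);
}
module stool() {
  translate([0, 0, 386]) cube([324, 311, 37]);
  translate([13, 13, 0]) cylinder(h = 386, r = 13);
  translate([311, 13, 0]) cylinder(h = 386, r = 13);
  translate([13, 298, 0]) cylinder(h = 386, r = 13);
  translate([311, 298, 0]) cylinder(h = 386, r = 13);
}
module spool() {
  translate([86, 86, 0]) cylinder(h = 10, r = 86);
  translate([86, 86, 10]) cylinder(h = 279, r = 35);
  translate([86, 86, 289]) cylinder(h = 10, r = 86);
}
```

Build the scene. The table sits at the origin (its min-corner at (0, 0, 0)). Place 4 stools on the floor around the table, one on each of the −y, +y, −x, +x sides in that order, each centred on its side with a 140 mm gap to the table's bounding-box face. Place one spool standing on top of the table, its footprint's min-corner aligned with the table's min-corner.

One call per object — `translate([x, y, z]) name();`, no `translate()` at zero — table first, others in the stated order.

table();
translate([675, -451, 0]) stool();
translate([675, 1019, 0]) stool();
translate([-464, 284, 0]) stool();
translate([1814, 284, 0]) stool();
translate([0, 0, 762]) spool();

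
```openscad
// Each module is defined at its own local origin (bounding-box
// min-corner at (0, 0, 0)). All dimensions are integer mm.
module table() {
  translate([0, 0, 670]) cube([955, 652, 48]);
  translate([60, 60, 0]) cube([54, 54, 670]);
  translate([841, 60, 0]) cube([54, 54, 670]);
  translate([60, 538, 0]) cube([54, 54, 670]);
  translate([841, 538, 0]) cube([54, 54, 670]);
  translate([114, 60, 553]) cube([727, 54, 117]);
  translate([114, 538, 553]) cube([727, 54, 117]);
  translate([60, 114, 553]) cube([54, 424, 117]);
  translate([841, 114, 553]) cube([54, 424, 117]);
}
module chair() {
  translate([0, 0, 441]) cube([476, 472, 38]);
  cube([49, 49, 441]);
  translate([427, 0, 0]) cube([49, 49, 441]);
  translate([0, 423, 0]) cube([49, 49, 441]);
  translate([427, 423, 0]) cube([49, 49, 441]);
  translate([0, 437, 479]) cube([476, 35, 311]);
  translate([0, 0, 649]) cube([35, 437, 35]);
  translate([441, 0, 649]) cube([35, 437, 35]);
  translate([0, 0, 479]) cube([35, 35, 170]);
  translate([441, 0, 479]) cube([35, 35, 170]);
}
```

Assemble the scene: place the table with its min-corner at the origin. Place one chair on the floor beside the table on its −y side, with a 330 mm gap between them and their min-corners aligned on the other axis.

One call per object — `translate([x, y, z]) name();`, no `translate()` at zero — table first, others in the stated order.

table();
translate([0, -802, 0]) chair();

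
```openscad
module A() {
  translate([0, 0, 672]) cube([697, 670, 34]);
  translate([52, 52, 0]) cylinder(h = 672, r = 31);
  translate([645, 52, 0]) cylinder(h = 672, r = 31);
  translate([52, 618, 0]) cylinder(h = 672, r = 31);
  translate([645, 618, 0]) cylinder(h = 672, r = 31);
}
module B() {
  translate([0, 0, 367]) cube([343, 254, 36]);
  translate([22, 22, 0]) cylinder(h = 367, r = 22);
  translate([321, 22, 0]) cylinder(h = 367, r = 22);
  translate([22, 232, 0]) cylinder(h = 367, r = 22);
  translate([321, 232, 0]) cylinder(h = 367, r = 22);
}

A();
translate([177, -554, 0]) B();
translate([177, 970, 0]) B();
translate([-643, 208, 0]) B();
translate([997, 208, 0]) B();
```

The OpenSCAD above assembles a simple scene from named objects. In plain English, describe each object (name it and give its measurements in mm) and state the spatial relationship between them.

A is a rectangular dining table. The top is 697×670×34 mm with its upper surface at z = 706 mm. It stands on four round legs of 62 mm diameter, each leg's bounding box inset 21 mm from the nearest pair of top edges, running from the floor to the underside of the top.

B is a four-legged stool. The seat is a 343×254×36 mm slab whose top surface is at z = 403 mm; four round legs, each 44 mm in diameter, run from the floor (z = 0) to the underside of the seat, each leg's axis is inset half a diameter from the nearest pair of seat edges (so the leg's bounding box is flush with the corner).

Four stools sit around the table at the −y, +y, −x, +x sides.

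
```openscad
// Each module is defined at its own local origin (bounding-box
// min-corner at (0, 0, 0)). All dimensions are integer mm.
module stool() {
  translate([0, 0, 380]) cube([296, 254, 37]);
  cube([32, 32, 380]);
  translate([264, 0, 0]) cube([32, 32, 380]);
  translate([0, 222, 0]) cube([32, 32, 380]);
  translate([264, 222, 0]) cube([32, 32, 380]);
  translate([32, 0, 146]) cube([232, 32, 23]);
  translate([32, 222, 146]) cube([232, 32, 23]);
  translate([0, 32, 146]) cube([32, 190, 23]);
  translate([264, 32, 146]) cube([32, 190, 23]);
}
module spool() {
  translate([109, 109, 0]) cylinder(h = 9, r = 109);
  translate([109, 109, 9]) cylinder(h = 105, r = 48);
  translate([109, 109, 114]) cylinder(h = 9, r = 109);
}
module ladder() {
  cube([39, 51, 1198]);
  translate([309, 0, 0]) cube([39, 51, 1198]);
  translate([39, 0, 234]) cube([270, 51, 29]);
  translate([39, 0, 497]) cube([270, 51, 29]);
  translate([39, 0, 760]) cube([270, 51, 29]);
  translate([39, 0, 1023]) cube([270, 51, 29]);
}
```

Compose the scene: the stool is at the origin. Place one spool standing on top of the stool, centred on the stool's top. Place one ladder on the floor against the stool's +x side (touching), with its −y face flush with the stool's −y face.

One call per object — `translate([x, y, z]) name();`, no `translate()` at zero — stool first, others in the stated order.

stool();
translate([39, 18, 417]) spool();
translate([296, 0, 0]) ladder();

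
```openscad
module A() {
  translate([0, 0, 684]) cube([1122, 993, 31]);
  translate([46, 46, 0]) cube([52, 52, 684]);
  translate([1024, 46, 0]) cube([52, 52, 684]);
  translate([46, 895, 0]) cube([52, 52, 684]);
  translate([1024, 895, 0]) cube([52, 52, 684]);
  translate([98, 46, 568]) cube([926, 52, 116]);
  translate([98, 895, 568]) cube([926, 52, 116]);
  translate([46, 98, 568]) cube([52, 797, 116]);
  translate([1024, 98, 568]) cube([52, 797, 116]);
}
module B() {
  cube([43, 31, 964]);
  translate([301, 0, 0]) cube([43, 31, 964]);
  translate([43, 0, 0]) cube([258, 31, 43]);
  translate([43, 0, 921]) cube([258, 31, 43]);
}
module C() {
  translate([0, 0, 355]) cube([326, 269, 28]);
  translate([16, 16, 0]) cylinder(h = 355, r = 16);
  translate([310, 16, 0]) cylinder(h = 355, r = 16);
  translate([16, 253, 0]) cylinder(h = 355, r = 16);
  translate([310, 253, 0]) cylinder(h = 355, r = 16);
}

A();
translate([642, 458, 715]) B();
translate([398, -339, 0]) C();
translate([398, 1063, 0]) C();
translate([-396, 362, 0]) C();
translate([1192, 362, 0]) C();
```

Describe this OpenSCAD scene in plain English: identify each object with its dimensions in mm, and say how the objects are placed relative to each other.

A is a table with a 1122×993 mm rectangular top, 31 mm thick, top surface at z = 715 mm, supported by four 52×52 mm square legs, each inset 46 mm from the nearest pair of top edges, running from the floor. Four apron rails, 52 mm thick and 116 mm tall, run between adjacent legs with their top edges flush with the underside of the top and their outer faces flush with the legs' outer faces.

B is a picture frame with a 258×878 mm rectangular opening (x by z) and a uniform 43 mm border on every side. Frame depth is 31 mm along y. It is built from two vertical stiles running the full outside height and two horizontal rails spanning the gap between the stiles.

C is a four-legged stool. The seat is a 326×269×28 mm slab whose top surface is at z = 383 mm; four round legs, each 32 mm in diameter, run from the floor (z = 0) to the underside of the seat, each leg's axis is inset half a diameter from the nearest pair of seat edges (so the leg's bounding box is flush with the corner).

The picture frame is on top of the table. Four stools sit around the table at the −y, +y, −x, +x sides.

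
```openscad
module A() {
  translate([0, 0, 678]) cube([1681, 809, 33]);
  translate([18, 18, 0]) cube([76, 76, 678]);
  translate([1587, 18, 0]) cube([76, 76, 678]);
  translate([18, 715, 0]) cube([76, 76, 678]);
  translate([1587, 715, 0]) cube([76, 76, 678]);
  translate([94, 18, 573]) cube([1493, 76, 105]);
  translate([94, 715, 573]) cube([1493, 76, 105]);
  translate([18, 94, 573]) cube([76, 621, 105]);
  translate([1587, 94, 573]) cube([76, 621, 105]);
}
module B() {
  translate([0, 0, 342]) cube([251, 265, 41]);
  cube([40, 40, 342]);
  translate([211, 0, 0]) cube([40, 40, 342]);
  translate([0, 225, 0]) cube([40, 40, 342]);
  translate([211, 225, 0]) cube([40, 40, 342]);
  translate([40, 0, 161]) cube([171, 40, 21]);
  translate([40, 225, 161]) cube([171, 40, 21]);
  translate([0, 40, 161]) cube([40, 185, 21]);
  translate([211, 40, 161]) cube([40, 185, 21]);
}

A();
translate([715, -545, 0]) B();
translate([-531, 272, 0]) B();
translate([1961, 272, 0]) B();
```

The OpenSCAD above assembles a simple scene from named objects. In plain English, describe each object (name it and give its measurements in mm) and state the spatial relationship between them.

A is a table: top 1681 mm (x) × 809 mm (y), 33 mm thick, upper face at z = 711 mm, on four 76×76 mm square legs, each inset 18 mm from the nearest pair of top edges, running from z = 0 to the bottom of the top. Four apron rails, 76 mm thick and 105 mm tall, run between adjacent legs with their top edges flush with the underside of the top and their outer faces flush with the legs' outer faces.

B is a four-legged stool. The seat is a 251×265×41 mm slab whose top surface is at z = 383 mm; four square legs, each 40×40 mm in cross-section, run from the floor (z = 0) to the underside of the seat, each flush with a corner of the seat. Four stretchers, 40 mm wide and 21 mm tall, connect adjacent legs with their undersides at z = 161 mm, each running between the inner faces of the legs it joins and aligned with the legs' outer faces on the other axis.

Three stools sit around the table at the −y, −x, +x sides.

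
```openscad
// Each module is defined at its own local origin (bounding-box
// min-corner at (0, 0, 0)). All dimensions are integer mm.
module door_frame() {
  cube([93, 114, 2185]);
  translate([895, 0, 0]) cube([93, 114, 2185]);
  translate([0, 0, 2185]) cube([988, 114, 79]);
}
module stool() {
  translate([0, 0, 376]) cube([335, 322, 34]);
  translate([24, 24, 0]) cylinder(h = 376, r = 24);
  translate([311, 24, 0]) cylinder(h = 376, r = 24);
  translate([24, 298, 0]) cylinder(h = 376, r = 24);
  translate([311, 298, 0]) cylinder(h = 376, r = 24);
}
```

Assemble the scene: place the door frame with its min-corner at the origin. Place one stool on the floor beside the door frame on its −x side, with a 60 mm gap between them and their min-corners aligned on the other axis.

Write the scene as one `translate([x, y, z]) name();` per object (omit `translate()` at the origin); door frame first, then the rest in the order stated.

door_frame();
translate([-395, 0, 0]) stool();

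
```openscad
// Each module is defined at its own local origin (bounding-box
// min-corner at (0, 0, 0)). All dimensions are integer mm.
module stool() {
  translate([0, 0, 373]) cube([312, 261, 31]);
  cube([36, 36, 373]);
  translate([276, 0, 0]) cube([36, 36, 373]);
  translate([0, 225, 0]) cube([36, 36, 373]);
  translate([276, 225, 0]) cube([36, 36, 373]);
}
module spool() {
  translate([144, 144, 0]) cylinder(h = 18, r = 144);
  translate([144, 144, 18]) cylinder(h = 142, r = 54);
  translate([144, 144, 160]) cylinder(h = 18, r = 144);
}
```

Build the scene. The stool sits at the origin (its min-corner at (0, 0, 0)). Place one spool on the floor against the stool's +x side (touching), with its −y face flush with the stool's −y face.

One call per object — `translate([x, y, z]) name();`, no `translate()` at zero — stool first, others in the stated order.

stool();
translate([312, 0, 0]) spool();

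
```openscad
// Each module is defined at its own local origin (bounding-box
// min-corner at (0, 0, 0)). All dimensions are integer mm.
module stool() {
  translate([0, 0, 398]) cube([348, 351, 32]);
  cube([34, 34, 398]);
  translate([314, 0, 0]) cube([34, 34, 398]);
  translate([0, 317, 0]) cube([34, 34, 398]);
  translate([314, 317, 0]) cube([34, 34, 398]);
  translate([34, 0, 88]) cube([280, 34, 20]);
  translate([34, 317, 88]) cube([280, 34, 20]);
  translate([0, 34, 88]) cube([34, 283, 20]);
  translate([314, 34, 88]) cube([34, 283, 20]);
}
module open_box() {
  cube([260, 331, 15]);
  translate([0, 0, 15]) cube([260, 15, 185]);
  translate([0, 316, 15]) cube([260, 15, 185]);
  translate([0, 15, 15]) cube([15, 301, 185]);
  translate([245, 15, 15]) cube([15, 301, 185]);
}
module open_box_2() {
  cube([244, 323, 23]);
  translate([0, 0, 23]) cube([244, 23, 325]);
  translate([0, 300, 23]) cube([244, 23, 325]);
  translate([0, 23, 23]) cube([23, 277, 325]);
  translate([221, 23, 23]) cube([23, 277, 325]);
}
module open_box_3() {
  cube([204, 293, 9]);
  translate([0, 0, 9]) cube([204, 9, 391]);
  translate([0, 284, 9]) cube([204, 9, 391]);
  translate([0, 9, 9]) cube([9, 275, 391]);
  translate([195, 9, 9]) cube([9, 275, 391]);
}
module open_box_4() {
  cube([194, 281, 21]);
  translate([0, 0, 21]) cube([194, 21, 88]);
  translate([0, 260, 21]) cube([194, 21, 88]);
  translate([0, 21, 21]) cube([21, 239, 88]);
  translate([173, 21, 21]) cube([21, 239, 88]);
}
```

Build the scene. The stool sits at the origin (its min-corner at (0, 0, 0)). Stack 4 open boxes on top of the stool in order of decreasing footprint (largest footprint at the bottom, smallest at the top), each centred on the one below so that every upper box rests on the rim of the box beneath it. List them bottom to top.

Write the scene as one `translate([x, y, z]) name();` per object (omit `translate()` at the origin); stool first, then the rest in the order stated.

stool();
translate([44, 10, 430]) open_box();
translate([52, 14, 630]) open_box_2();
translate([72, 29, 978]) open_box_3();
translate([77, 35, 1378]) open_box_4();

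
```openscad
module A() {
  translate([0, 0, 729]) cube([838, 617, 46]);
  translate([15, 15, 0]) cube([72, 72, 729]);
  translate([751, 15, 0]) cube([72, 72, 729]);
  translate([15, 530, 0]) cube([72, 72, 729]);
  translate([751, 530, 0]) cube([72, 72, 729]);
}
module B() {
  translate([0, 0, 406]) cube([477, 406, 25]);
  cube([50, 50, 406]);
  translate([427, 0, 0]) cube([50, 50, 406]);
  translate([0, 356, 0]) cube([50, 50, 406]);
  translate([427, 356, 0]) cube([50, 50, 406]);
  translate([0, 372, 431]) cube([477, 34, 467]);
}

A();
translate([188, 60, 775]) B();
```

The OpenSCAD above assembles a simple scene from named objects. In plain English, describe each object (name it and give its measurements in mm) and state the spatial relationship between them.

A is a table with a 838×617 mm rectangular top, 46 mm thick, top surface at z = 775 mm, supported by four 72×72 mm square legs, each inset 15 mm from the nearest pair of top edges, running from the floor.

B is a chair. The seat is a 477×406×25 mm slab with its top at z = 431 mm, on four 50×50 mm corner legs (flush with the seat edges, standing on z = 0). A flat backrest 34 mm thick, 467 mm tall, spans the full seat width and rises from the seat top along its +y edge, rear face flush with the rear of the seat.

The chair is on top of the table.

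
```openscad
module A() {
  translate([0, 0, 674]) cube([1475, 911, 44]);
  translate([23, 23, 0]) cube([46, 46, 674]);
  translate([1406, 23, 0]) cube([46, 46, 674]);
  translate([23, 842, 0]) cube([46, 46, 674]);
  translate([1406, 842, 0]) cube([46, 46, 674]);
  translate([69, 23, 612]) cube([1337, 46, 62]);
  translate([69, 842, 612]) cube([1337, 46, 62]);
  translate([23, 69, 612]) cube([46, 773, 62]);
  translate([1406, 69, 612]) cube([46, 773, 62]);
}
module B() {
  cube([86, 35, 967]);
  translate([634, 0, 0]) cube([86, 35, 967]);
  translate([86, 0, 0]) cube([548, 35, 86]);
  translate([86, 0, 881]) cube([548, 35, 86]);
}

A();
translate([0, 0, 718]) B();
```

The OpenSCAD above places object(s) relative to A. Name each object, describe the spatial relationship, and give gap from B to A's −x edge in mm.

The picture frame's min-x is at 0; the table's min-x is 0; gap = 0 mm.

A is a table. B is a picture frame. The picture frame is on top of the table. The gap from the picture frame to the table's −x edge is 0 mm.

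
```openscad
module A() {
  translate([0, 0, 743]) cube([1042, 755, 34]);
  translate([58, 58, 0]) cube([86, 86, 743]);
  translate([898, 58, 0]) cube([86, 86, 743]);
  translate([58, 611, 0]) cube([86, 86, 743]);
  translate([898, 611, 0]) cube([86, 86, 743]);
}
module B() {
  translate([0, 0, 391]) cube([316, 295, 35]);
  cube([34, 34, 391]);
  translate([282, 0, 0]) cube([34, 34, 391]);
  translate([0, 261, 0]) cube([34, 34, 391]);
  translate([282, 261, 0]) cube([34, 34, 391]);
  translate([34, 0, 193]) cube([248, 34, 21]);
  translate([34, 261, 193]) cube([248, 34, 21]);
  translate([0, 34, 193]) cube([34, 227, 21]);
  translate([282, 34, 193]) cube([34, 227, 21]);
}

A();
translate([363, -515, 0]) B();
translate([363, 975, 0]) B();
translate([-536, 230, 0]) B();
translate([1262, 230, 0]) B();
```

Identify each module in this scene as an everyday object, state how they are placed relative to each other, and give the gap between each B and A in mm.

A is a table. B is a stool. Four stools sit around the table at the −y, +y, −x, +x sides. The gap between each stool and the table is 220 mm.

Each stool's nearest face is 220 mm from the table's bounding box.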